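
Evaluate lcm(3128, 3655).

672520

gcd first: 3655 = 1·3128 + 527; 3128 = 5·527 + 493; 527 = 1·493 + 34; 493 = 14·34 + 17; 34 = 2·17 + 0 → gcd = 17
lcm = 3128·3655/gcd = 11432840/17 = 672520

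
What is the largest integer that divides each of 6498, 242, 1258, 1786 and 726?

6498 = 2 · 3² · 19²; 242 = 2 · 11²; 1258 = 2 · 17 · 37; 1786 = 2 · 19 · 47; 726 = 2 · 3 · 11²
gcd takes min exponent of each prime: 2 = 2

2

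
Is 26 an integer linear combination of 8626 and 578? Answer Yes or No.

Yes

By Bézout, 8626u − 578v = 26 has integer solutions iff gcd(8626, 578) | 26.
Euclid: 8626 = 14·578 + 534; 578 = 1·534 + 44; 534 = 12·44 + 6; 44 = 7·6 + 2; 6 = 3·2 + 0. gcd = 2; 26 mod 2 = 0. Yes.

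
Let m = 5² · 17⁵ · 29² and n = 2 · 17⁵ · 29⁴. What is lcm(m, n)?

max exponent per prime: 2 · 5² · 17⁵ · 29⁴ = 50211893940850

50211893940850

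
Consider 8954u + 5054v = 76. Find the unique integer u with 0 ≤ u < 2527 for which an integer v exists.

2470

Euclid: 8954 = 1·5054 + 3900; 5054 = 1·3900 + 1154; 3900 = 3·1154 + 438; 1154 = 2·438 + 278; 438 = 1·278 + 160; 278 = 1·160 + 118; 160 = 1·118 + 42; 118 = 2·42 + 34; 42 = 1·34 + 8; 34 = 4·8 + 2; 8 = 4·2 + 0 → gcd = 2; 76 = 2·38.
Back-substitution yields 8954·(-600) + 5054·(1063) = 2, so one solution is u = -600·38 = -22800, v = 1063·38 = 40394.
Solutions in u differ by 5054/2 = 2527; the one in [0, 2527) is -22800 mod 2527 = 2470.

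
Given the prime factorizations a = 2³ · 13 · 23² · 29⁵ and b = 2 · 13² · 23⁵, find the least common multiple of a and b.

max exponent per prime: 2³ · 13² · 23⁵ · 29⁵ = 178486700469520664

178486700469520664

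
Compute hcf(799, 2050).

1

799 = 17 · 47
2050 = 2 · 5² · 41
Common: 1 = 1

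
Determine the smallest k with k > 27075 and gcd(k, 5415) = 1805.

28880

Multiples of 1805 above 27075: 1805·16, 1805·17, … . Need the cofactor coprime to 5415/1805 = 3.
Checking s = 16, 17, … the first with gcd(s, 3) = 1 is s = 16, giving 28880.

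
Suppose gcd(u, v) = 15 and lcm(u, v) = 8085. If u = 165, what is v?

u·v = gcd·lcm = 15·8085 = 121275, so v = 121275/165 = 735.

735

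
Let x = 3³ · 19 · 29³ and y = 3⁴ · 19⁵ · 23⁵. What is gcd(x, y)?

513

min exponent per shared prime: 3³ · 19 = 513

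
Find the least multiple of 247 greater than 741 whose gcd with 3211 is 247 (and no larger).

988

gcd(x, 3211) = 247 forces 247 | x; write x = 247s. Then gcd(247s, 247·13) = 247·gcd(s, 13), so need gcd(s, 13) = 1.
247s > 741 gives s ≥ 4. The least s ≥ 4 coprime to 13 is 4, so x = 247·4 = 988.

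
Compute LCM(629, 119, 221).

57239

lcm(629, 119) = 629·119/gcd = 74851/17 = 4403
lcm(4403, 221) = 4403·221/gcd = 973063/17 = 57239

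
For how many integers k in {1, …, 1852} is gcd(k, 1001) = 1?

Prime factors of 1001: 7, 11, 13. Count integers ≤ 1852 divisible by none of them.
By inclusion–exclusion: 1852 − ⌊1852/7⌋ − ⌊1852/11⌋ − ⌊1852/13⌋ + ⌊1852/77⌋ + ⌊1852/91⌋ + ⌊1852/143⌋ − ⌊1852/1001⌋ = 1333.

1333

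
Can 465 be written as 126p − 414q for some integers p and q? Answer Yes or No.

By Bézout, 126p − 414q = 465 has integer solutions iff gcd(126, 414) | 465.
Euclid: 414 = 3·126 + 36; 126 = 3·36 + 18; 36 = 2·18 + 0. gcd = 18; 465 mod 18 = 15. No.

No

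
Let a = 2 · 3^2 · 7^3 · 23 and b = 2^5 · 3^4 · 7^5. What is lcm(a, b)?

1001966112

max exponent per prime: 2^5 · 3^4 · 7^5 · 23 = 1001966112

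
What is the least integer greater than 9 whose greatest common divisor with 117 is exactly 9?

18

Multiples of 9 above 9: 9·2, 9·3, … . Need the cofactor coprime to 117/9 = 13.
Checking s = 2, 3, … the first with gcd(s, 13) = 1 is s = 2, giving 18.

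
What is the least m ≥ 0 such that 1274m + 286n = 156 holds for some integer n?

Reduce mod 286: 1274m ≡ 156 (mod 286). With g = gcd(1274, 286) = 26 dividing 156, divide through: 49m ≡ 6 (mod 11).
Since gcd(49, 11) = 1, m ≡ 6·(49)⁻¹ ≡ 10 (mod 11). Smallest non-negative: 10.

10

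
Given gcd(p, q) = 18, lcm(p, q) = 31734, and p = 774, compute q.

738

p·q = gcd·lcm = 18·31734 = 571212, so q = 571212/774 = 738.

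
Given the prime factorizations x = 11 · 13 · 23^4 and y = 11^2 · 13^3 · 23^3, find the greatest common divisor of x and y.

1739881

min exponent per shared prime: 11 · 13 · 23^3 = 1739881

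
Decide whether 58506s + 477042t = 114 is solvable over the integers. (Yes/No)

Yes

gcd(58506, 477042): 477042 = 8·58506 + 8994; 58506 = 6·8994 + 4542; 8994 = 1·4542 + 4452; 4542 = 1·4452 + 90; 4452 = 49·90 + 42; 90 = 2·42 + 6; 42 = 7·6 + 0 → 6
6 divides 114, so a solution exists.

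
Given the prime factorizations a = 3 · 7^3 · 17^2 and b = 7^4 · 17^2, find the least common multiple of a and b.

2081667

max exponent per prime: 3 · 7^4 · 17^2 = 2081667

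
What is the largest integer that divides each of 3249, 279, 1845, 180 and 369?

3249 = 3² · 19²; 279 = 3² · 31; 1845 = 3² · 5 · 41; 180 = 2² · 3² · 5; 369 = 3² · 41
gcd takes min exponent of each prime: 3² = 9

9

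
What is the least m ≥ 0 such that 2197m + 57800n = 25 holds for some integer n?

Euclid: 57800 = 26·2197 + 678; 2197 = 3·678 + 163; 678 = 4·163 + 26; 163 = 6·26 + 7; 26 = 3·7 + 5; 7 = 1·5 + 2; 5 = 2·2 + 1; 2 = 2·1 + 0 → gcd = 1; 25 = 1·25.
Back-substitution yields 2197·(-24467) + 57800·(930) = 1, so one solution is m = -24467·25 = -611675, n = 930·25 = 23250.
Solutions in m differ by 57800/1 = 57800; the one in [0, 57800) is -611675 mod 57800 = 24125.

24125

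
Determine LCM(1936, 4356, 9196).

lcm(1936, 4356) = 1936·4356/gcd = 8433216/484 = 17424
lcm(17424, 9196) = 17424·9196/gcd = 160231104/484 = 331056

331056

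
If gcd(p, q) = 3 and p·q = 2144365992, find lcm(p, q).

714788664

Since gcd(p,q)·lcm(p,q) = pq, lcm = 2144365992/3 = 714788664.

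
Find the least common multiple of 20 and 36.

gcd first: 36 = 1·20 + 16; 20 = 1·16 + 4; 16 = 4·4 + 0 → gcd = 4
lcm = 20·36/gcd = 720/4 = 180

180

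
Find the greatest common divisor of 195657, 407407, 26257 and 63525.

847

195657 = 3 · 7² · 11³; 407407 = 7 · 11² · 13 · 37; 26257 = 7 · 11² · 31; 63525 = 3 · 5² · 7 · 11²
gcd takes min exponent of each prime: 7 · 11² = 847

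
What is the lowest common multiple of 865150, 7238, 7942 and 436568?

16851492057400

lcm(865150, 7238) = 865150·7238/gcd = 6261955700/22 = 284634350
lcm(284634350, 7942) = 284634350·7942/gcd = 2260566007700/22 = 102753000350
lcm(102753000350, 436568) = 102753000350·436568/gcd = 44858671856798800/2662 = 16851492057400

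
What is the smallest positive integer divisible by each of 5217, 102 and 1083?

64033458

5217 = 3 · 37 · 47; 102 = 2 · 3 · 17; 1083 = 3 · 19²
lcm takes max exponent of each prime: 2 · 3 · 17 · 19² · 37 · 47 = 64033458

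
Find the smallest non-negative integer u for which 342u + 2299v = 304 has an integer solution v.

95

Reduce mod 2299: 342u ≡ 304 (mod 2299). With g = gcd(342, 2299) = 19 dividing 304, divide through: 18u ≡ 16 (mod 121).
Since gcd(18, 121) = 1, u ≡ 16·(18)⁻¹ ≡ 95 (mod 121). Smallest non-negative: 95.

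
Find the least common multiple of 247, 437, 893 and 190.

2670070

lcm(247, 437) = 247·437/gcd = 107939/19 = 5681
lcm(5681, 893) = 5681·893/gcd = 5073133/19 = 267007
lcm(267007, 190) = 267007·190/gcd = 50731330/19 = 2670070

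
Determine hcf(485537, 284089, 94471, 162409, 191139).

169

485537 = 13⁴ · 17; 284089 = 13² · 41²; 94471 = 13³ · 43; 162409 = 13² · 31²; 191139 = 3 · 13³ · 29
gcd takes min exponent of each prime: 13² = 169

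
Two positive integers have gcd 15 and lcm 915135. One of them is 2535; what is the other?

5415

p·q = gcd·lcm = 15·915135 = 13727025, so q = 13727025/2535 = 5415.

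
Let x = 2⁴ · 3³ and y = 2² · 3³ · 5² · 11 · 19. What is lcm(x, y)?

max exponent per prime: 2⁴ · 3³ · 5² · 11 · 19 = 2257200

2257200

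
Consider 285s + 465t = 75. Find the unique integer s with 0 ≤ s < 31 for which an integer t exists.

Euclid: 465 = 1·285 + 180; 285 = 1·180 + 105; 180 = 1·105 + 75; 105 = 1·75 + 30; 75 = 2·30 + 15; 30 = 2·15 + 0 → gcd = 15; 75 = 15·5.
Back-substitution yields 285·(-13) + 465·(8) = 15, so one solution is s = -13·5 = -65, t = 8·5 = 40.
Solutions in s differ by 465/15 = 31; the one in [0, 31) is -65 mod 31 = 28.

28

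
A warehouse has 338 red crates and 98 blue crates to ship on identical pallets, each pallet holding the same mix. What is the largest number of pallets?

Euclid: 338 = 3·98 + 44; 98 = 2·44 + 10; 44 = 4·10 + 4; 10 = 2·4 + 2; 4 = 2·2 + 0. Last nonzero remainder: 2.

2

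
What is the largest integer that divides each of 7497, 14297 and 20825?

gcd(7497, 14297): 14297 = 1·7497 + 6800; 7497 = 1·6800 + 697; 6800 = 9·697 + 527; 697 = 1·527 + 170; 527 = 3·170 + 17; 170 = 10·17 + 0 → 17
gcd(17, 20825): 20825 = 1225·17 + 0 → 17

17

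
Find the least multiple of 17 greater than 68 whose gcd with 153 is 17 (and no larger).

85

Multiples of 17 above 68: 17·5, 17·6, … . Need the cofactor coprime to 153/17 = 9.
Checking s = 5, 6, … the first with gcd(s, 9) = 1 is s = 5, giving 85.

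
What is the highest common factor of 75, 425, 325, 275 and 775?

25

gcd(75, 425): 425 = 5·75 + 50; 75 = 1·50 + 25; 50 = 2·25 + 0 → 25
gcd(25, 325): 325 = 13·25 + 0 → 25
gcd(25, 275): 275 = 11·25 + 0 → 25
gcd(25, 775): 775 = 31·25 + 0 → 25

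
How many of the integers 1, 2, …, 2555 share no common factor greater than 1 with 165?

1239

165 = 3·5·11. Inclusion–exclusion on these primes:
2555 − ⌊2555/3⌋ − ⌊2555/5⌋ − ⌊2555/11⌋ + ⌊2555/15⌋ + ⌊2555/33⌋ + ⌊2555/55⌋ − ⌊2555/165⌋ = 1239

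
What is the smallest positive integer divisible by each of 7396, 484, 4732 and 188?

7396 = 2² · 43²; 484 = 2² · 11²; 4732 = 2² · 7 · 13²; 188 = 2² · 47
lcm takes max exponent of each prime: 2² · 7 · 11² · 13² · 43² · 47 = 49758224516

49758224516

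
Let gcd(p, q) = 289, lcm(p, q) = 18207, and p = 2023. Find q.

p·q = gcd·lcm = 289·18207 = 5261823, so q = 5261823/2023 = 2601.

2601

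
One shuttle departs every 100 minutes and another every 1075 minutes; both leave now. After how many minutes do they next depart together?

4300

100 = 2² · 5²; 1075 = 5² · 43
max exponents: 2² · 5² · 43 = 4300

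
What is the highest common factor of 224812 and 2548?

196

224812 = 2² · 7² · 31 · 37
2548 = 2² · 7² · 13
Common: 2² · 7² = 196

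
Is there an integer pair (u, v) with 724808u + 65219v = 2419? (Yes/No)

No

gcd(724808, 65219): 724808 = 11·65219 + 7399; 65219 = 8·7399 + 6027; 7399 = 1·6027 + 1372; 6027 = 4·1372 + 539; 1372 = 2·539 + 294; 539 = 1·294 + 245; 294 = 1·245 + 49; 245 = 5·49 + 0 → 49
49 does not divide 2419, so a solution does not exist.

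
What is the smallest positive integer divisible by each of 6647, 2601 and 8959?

lcm(6647, 2601) = 6647·2601/gcd = 17288847/289 = 59823
lcm(59823, 8959) = 59823·8959/gcd = 535954257/289 = 1854513

1854513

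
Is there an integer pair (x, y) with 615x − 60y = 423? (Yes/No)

gcd(615, 60): 615 = 10·60 + 15; 60 = 4·15 + 0 → 15
15 does not divide 423, so a solution does not exist.

No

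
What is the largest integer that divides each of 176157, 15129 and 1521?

9

176157 = 3² · 23² · 37; 15129 = 3² · 41²; 1521 = 3² · 13²
gcd takes min exponent of each prime: 3² = 9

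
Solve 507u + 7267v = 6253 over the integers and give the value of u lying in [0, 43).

Reduce mod 7267: 507u ≡ 6253 (mod 7267). With g = gcd(507, 7267) = 169 dividing 6253, divide through: 3u ≡ 37 (mod 43).
Since gcd(3, 43) = 1, u ≡ 37·(3)⁻¹ ≡ 41 (mod 43). Smallest non-negative: 41.

41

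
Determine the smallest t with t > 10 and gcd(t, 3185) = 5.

Multiples of 5 above 10: 5·3, 5·4, … . Need the cofactor coprime to 3185/5 = 637.
Checking s = 3, 4, … the first with gcd(s, 637) = 1 is s = 3, giving 15.

15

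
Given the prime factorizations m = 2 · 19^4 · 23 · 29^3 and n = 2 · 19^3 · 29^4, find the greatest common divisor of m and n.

min exponent per shared prime: 2 · 19^3 · 29^3 = 334568302

334568302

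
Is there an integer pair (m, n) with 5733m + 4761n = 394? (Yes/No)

No

gcd(5733, 4761): 5733 = 1·4761 + 972; 4761 = 4·972 + 873; 972 = 1·873 + 99; 873 = 8·99 + 81; 99 = 1·81 + 18; 81 = 4·18 + 9; 18 = 2·9 + 0 → 9
9 does not divide 394, so a solution does not exist.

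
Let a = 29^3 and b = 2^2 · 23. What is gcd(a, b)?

min exponent per shared prime: (none) = 1

1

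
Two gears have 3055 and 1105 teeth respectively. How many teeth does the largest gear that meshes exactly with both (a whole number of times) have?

Euclid: 3055 = 2·1105 + 845; 1105 = 1·845 + 260; 845 = 3·260 + 65; 260 = 4·65 + 0. Last nonzero remainder: 65.

65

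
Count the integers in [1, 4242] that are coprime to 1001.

1001 = 7·11·13. Inclusion–exclusion on these primes:
4242 − ⌊4242/7⌋ − ⌊4242/11⌋ − ⌊4242/13⌋ + ⌊4242/77⌋ + ⌊4242/91⌋ + ⌊4242/143⌋ − ⌊4242/1001⌋ = 3051

3051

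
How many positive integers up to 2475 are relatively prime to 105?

1131

105 = 3·5·7. Inclusion–exclusion on these primes:
2475 − ⌊2475/3⌋ − ⌊2475/5⌋ − ⌊2475/7⌋ + ⌊2475/15⌋ + ⌊2475/21⌋ + ⌊2475/35⌋ − ⌊2475/105⌋ = 1131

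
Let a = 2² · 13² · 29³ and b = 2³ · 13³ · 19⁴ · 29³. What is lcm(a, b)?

max exponent per prime: 2³ · 13³ · 19⁴ · 29³ = 55863538521544

55863538521544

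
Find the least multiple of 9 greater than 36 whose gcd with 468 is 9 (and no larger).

45

Multiples of 9 above 36: 9·5, 9·6, … . Need the cofactor coprime to 468/9 = 52.
Checking s = 5, 6, … the first with gcd(s, 52) = 1 is s = 5, giving 45.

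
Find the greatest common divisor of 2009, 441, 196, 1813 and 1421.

49

gcd(2009, 441): 2009 = 4·441 + 245; 441 = 1·245 + 196; 245 = 1·196 + 49; 196 = 4·49 + 0 → 49
gcd(49, 196): 196 = 4·49 + 0 → 49
gcd(49, 1813): 1813 = 37·49 + 0 → 49
gcd(49, 1421): 1421 = 29·49 + 0 → 49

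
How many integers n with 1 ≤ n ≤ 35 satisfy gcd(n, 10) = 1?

14

Prime factors of 10: 2, 5. Count integers ≤ 35 divisible by none of them.
By inclusion–exclusion: 35 − ⌊35/2⌋ − ⌊35/5⌋ + ⌊35/10⌋ = 14.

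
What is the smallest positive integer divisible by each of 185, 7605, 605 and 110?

68095170

lcm(185, 7605) = 185·7605/gcd = 1406925/5 = 281385
lcm(281385, 605) = 281385·605/gcd = 170237925/5 = 34047585
lcm(34047585, 110) = 34047585·110/gcd = 3745234350/55 = 68095170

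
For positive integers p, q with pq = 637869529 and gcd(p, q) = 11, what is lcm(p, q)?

Since gcd(p,q)·lcm(p,q) = pq, lcm = 637869529/11 = 57988139.

57988139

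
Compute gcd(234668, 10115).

2023

Euclid: 234668 = 23·10115 + 2023; 10115 = 5·2023 + 0. Last nonzero remainder: 2023.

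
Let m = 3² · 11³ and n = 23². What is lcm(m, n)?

max exponent per prime: 3² · 11³ · 23² = 6336891

6336891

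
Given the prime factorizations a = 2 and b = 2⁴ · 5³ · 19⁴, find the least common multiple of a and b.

260642000

max exponent per prime: 2⁴ · 5³ · 19⁴ = 260642000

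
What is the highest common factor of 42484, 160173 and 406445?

42484 = 2² · 13 · 19 · 43; 160173 = 3² · 13 · 37²; 406445 = 5 · 13³ · 37
gcd takes min exponent of each prime: 13 = 13

13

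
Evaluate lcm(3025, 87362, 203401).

3671388050

lcm(3025, 87362) = 3025·87362/gcd = 264270050/121 = 2184050
lcm(2184050, 203401) = 2184050·203401/gcd = 444237954050/121 = 3671388050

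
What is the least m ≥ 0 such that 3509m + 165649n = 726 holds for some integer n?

1322

Euclid: 165649 = 47·3509 + 726; 3509 = 4·726 + 605; 726 = 1·605 + 121; 605 = 5·121 + 0 → gcd = 121; 726 = 121·6.
Back-substitution yields 3509·(-236) + 165649·(5) = 121, so one solution is m = -236·6 = -1416, n = 5·6 = 30.
Solutions in m differ by 165649/121 = 1369; the one in [0, 1369) is -1416 mod 1369 = 1322.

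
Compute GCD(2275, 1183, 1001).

2275 = 5² · 7 · 13; 1183 = 7 · 13²; 1001 = 7 · 11 · 13
gcd takes min exponent of each prime: 7 · 13 = 91

91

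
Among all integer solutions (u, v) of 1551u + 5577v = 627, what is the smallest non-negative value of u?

gcd(1551, 5577) = 33 (Euclid: 5577 = 3·1551 + 924; 1551 = 1·924 + 627; 924 = 1·627 + 297; 627 = 2·297 + 33; 297 = 9·33 + 0), and 33 | 627.
Extended Euclid: 1551·(18) + 5577·(-5) = 33. Scale by 19: u₀ = 342.
General solution u = u₀ + 169t; reducing mod 169 gives u = 4 (and v = -1).

4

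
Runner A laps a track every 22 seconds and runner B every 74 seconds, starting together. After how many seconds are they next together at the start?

814

gcd first: 74 = 3·22 + 8; 22 = 2·8 + 6; 8 = 1·6 + 2; 6 = 3·2 + 0 → gcd = 2
lcm = 22·74/gcd = 1628/2 = 814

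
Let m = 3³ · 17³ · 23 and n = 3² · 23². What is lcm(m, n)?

70172379

max exponent per prime: 3³ · 17³ · 23² = 70172379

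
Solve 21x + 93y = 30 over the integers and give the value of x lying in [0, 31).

28

gcd(21, 93) = 3 (Euclid: 93 = 4·21 + 9; 21 = 2·9 + 3; 9 = 3·3 + 0), and 3 | 30.
Extended Euclid: 21·(9) + 93·(-2) = 3. Scale by 10: x₀ = 90.
General solution x = x₀ + 31t; reducing mod 31 gives x = 28 (and y = -6).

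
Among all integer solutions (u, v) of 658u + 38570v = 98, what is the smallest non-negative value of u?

176

Euclid: 38570 = 58·658 + 406; 658 = 1·406 + 252; 406 = 1·252 + 154; 252 = 1·154 + 98; 154 = 1·98 + 56; 98 = 1·56 + 42; 56 = 1·42 + 14; 42 = 3·14 + 0 → gcd = 14; 98 = 14·7.
Back-substitution yields 658·(-762) + 38570·(13) = 14, so one solution is u = -762·7 = -5334, v = 13·7 = 91.
Solutions in u differ by 38570/14 = 2755; the one in [0, 2755) is -5334 mod 2755 = 176.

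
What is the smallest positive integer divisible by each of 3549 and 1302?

220038

gcd first: 3549 = 2·1302 + 945; 1302 = 1·945 + 357; 945 = 2·357 + 231; 357 = 1·231 + 126; 231 = 1·126 + 105; 126 = 1·105 + 21; 105 = 5·21 + 0 → gcd = 21
lcm = 3549·1302/gcd = 4620798/21 = 220038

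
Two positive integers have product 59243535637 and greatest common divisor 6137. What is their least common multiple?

gcd·lcm = product, so lcm = 59243535637/6137 = 9653501.

9653501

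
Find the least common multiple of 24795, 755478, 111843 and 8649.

1308216161895570

24795 = 3² · 5 · 19 · 29; 755478 = 2 · 3² · 19 · 47²; 111843 = 3² · 17² · 43; 8649 = 3² · 31²
lcm takes max exponent of each prime: 2 · 3² · 5 · 17² · 19 · 29 · 31² · 43 · 47² = 1308216161895570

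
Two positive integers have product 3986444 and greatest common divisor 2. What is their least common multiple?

1993222

Since gcd(u,v)·lcm(u,v) = uv, lcm = 3986444/2 = 1993222.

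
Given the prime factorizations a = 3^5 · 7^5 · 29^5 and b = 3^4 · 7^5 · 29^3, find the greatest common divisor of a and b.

33202379763

min exponent per shared prime: 3^4 · 7^5 · 29^3 = 33202379763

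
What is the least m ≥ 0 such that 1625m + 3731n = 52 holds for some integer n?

Euclid: 3731 = 2·1625 + 481; 1625 = 3·481 + 182; 481 = 2·182 + 117; 182 = 1·117 + 65; 117 = 1·65 + 52; 65 = 1·52 + 13; 52 = 4·13 + 0 → gcd = 13; 52 = 13·4.
Back-substitution yields 1625·(62) + 3731·(-27) = 13, so one solution is m = 62·4 = 248, n = -27·4 = -108.
Solutions in m differ by 3731/13 = 287; the one in [0, 287) is 248 mod 287 = 248.

248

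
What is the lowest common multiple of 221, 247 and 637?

lcm(221, 247) = 221·247/gcd = 54587/13 = 4199
lcm(4199, 637) = 4199·637/gcd = 2674763/13 = 205751

205751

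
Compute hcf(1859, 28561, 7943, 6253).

gcd(1859, 28561): 28561 = 15·1859 + 676; 1859 = 2·676 + 507; 676 = 1·507 + 169; 507 = 3·169 + 0 → 169
gcd(169, 7943): 7943 = 47·169 + 0 → 169
gcd(169, 6253): 6253 = 37·169 + 0 → 169

169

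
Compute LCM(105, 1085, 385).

105 = 3 · 5 · 7; 1085 = 5 · 7 · 31; 385 = 5 · 7 · 11
lcm takes max exponent of each prime: 3 · 5 · 7 · 11 · 31 = 35805

35805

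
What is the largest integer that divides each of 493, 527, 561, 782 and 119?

17

gcd(493, 527): 527 = 1·493 + 34; 493 = 14·34 + 17; 34 = 2·17 + 0 → 17
gcd(17, 561): 561 = 33·17 + 0 → 17
gcd(17, 782): 782 = 46·17 + 0 → 17
gcd(17, 119): 119 = 7·17 + 0 → 17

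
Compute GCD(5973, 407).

11

Euclid: 5973 = 14·407 + 275; 407 = 1·275 + 132; 275 = 2·132 + 11; 132 = 12·11 + 0. Last nonzero remainder: 11.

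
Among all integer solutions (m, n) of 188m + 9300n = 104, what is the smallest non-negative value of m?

1633

gcd(188, 9300) = 4 (Euclid: 9300 = 49·188 + 88; 188 = 2·88 + 12; 88 = 7·12 + 4; 12 = 3·4 + 0), and 4 | 104.
Extended Euclid: 188·(-742) + 9300·(15) = 4. Scale by 26: m₀ = -19292.
General solution m = m₀ + 2325t; reducing mod 2325 gives m = 1633 (and n = -33).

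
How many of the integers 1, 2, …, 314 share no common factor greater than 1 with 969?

969 = 3·17·19. Inclusion–exclusion on these primes:
314 − ⌊314/3⌋ − ⌊314/17⌋ − ⌊314/19⌋ + ⌊314/51⌋ + ⌊314/57⌋ + ⌊314/323⌋ − ⌊314/969⌋ = 187

187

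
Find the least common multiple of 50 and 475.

950

50 = 2 · 5²; 475 = 5² · 19
max exponents: 2 · 5² · 19 = 950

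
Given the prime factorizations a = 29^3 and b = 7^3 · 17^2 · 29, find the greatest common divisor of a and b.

29

min exponent per shared prime: 29 = 29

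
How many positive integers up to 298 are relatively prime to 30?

Prime factors of 30: 2, 3, 5. Count integers ≤ 298 divisible by none of them.
By inclusion–exclusion: 298 − ⌊298/2⌋ − ⌊298/3⌋ − ⌊298/5⌋ + ⌊298/6⌋ + ⌊298/10⌋ + ⌊298/15⌋ − ⌊298/30⌋ = 79.

79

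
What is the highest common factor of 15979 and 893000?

19

Euclid: 893000 = 55·15979 + 14155; 15979 = 1·14155 + 1824; 14155 = 7·1824 + 1387; 1824 = 1·1387 + 437; 1387 = 3·437 + 76; 437 = 5·76 + 57; 76 = 1·57 + 19; 57 = 3·19 + 0. Last nonzero remainder: 19.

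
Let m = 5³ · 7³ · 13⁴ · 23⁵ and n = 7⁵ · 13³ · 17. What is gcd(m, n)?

753571

min exponent per shared prime: 7³ · 13³ = 753571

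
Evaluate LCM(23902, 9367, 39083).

23902 = 2 · 17 · 19 · 37; 9367 = 17 · 19 · 29; 39083 = 11² · 17 · 19
lcm takes max exponent of each prime: 2 · 11² · 17 · 19 · 29 · 37 = 83872118

83872118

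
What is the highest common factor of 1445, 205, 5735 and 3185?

5

1445 = 5 · 17²; 205 = 5 · 41; 5735 = 5 · 31 · 37; 3185 = 5 · 7² · 13
gcd takes min exponent of each prime: 5 = 5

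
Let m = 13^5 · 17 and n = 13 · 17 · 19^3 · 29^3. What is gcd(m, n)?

min exponent per shared prime: 13 · 17 = 221

221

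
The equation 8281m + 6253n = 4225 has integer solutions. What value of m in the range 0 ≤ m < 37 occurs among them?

36

Euclid: 8281 = 1·6253 + 2028; 6253 = 3·2028 + 169; 2028 = 12·169 + 0 → gcd = 169; 4225 = 169·25.
Back-substitution yields 8281·(-3) + 6253·(4) = 169, so one solution is m = -3·25 = -75, n = 4·25 = 100.
Solutions in m differ by 6253/169 = 37; the one in [0, 37) is -75 mod 37 = 36.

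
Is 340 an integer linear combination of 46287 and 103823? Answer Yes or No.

gcd(46287, 103823): 103823 = 2·46287 + 11249; 46287 = 4·11249 + 1291; 11249 = 8·1291 + 921; 1291 = 1·921 + 370; 921 = 2·370 + 181; 370 = 2·181 + 8; 181 = 22·8 + 5; 8 = 1·5 + 3; 5 = 1·3 + 2; 3 = 1·2 + 1; 2 = 2·1 + 0 → 1
1 divides 340, so a solution exists.

Yes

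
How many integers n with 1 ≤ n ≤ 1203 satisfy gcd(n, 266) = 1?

489

266 = 2·7·19. Inclusion–exclusion on these primes:
1203 − ⌊1203/2⌋ − ⌊1203/7⌋ − ⌊1203/19⌋ + ⌊1203/14⌋ + ⌊1203/38⌋ + ⌊1203/133⌋ − ⌊1203/266⌋ = 489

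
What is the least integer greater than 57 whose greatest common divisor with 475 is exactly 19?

Multiples of 19 above 57: 19·4, 19·5, … . Need the cofactor coprime to 475/19 = 25.
Checking s = 4, 5, … the first with gcd(s, 25) = 1 is s = 4, giving 76.

76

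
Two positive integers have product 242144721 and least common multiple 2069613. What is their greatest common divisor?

From gcd × lcm = pq: gcd = 242144721 / 2069613 = 117.

117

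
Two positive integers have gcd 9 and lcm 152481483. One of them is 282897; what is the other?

4851

Using uv = gcd(u,v)·lcm(u,v) = 9·152481483 = 1372333347, we get v = 1372333347/282897 = 4851.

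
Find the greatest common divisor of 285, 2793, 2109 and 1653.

gcd(285, 2793): 2793 = 9·285 + 228; 285 = 1·228 + 57; 228 = 4·57 + 0 → 57
gcd(57, 2109): 2109 = 37·57 + 0 → 57
gcd(57, 1653): 1653 = 29·57 + 0 → 57

57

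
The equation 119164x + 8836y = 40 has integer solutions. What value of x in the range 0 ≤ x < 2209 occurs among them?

gcd(119164, 8836) = 4 (Euclid: 119164 = 13·8836 + 4296; 8836 = 2·4296 + 244; 4296 = 17·244 + 148; 244 = 1·148 + 96; 148 = 1·96 + 52; 96 = 1·52 + 44; 52 = 1·44 + 8; 44 = 5·8 + 4; 8 = 2·4 + 0), and 4 | 40.
Extended Euclid: 119164·(-1014) + 8836·(13675) = 4. Scale by 10: x₀ = -10140.
General solution x = x₀ + 2209t; reducing mod 2209 gives x = 905 (and y = -12205).

905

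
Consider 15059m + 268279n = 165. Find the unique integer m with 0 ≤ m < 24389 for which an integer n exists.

8195

gcd(15059, 268279) = 11 (Euclid: 268279 = 17·15059 + 12276; 15059 = 1·12276 + 2783; 12276 = 4·2783 + 1144; 2783 = 2·1144 + 495; 1144 = 2·495 + 154; 495 = 3·154 + 33; 154 = 4·33 + 22; 33 = 1·22 + 11; 22 = 2·11 + 0), and 11 | 165.
Extended Euclid: 15059·(8676) + 268279·(-487) = 11. Scale by 15: m₀ = 130140.
General solution m = m₀ + 24389t; reducing mod 24389 gives m = 8195 (and n = -460).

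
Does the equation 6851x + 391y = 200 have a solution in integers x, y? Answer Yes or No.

No

gcd(6851, 391): 6851 = 17·391 + 204; 391 = 1·204 + 187; 204 = 1·187 + 17; 187 = 11·17 + 0 → 17
17 does not divide 200, so a solution does not exist.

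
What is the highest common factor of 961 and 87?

1

Euclid: 961 = 11·87 + 4; 87 = 21·4 + 3; 4 = 1·3 + 1; 3 = 3·1 + 0. Last nonzero remainder: 1.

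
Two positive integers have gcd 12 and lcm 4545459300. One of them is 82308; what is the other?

Using ab = gcd(a,b)·lcm(a,b) = 12·4545459300 = 54545511600, we get b = 54545511600/82308 = 662700.

662700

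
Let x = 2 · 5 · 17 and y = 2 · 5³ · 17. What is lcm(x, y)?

max exponent per prime: 2 · 5³ · 17 = 4250

4250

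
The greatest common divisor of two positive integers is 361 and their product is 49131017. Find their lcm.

gcd·lcm = product, so lcm = 49131017/361 = 136097.

136097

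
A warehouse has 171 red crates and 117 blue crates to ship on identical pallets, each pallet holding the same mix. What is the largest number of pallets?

Euclid: 171 = 1·117 + 54; 117 = 2·54 + 9; 54 = 6·9 + 0. Last nonzero remainder: 9.

9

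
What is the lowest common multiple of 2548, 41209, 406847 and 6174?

2548 = 2² · 7² · 13; 41209 = 7² · 29²; 406847 = 7² · 19² · 23; 6174 = 2 · 3² · 7³
lcm takes max exponent of each prime: 2² · 3² · 7³ · 13 · 19² · 23 · 29² = 1120910679252

1120910679252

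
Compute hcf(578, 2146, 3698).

gcd(578, 2146): 2146 = 3·578 + 412; 578 = 1·412 + 166; 412 = 2·166 + 80; 166 = 2·80 + 6; 80 = 13·6 + 2; 6 = 3·2 + 0 → 2
gcd(2, 3698): 3698 = 1849·2 + 0 → 2

2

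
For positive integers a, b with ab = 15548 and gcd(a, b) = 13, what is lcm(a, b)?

1196

For any two positive integers, gcd × lcm equals their product. Hence lcm = 15548 / 13 = 1196.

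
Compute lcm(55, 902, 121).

55 = 5 · 11; 902 = 2 · 11 · 41; 121 = 11²
lcm takes max exponent of each prime: 2 · 5 · 11² · 41 = 49610

49610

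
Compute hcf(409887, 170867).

323

409887 = 3³ · 17 · 19 · 47
170867 = 17 · 19 · 23²
Common: 17 · 19 = 323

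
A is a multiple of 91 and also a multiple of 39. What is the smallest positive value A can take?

273

gcd first: 91 = 2·39 + 13; 39 = 3·13 + 0 → gcd = 13
lcm = 91·39/gcd = 3549/13 = 273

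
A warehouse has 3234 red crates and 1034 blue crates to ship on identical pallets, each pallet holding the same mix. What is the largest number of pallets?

22

3234 = 2 · 3 · 7² · 11
1034 = 2 · 11 · 47
Common: 2 · 11 = 22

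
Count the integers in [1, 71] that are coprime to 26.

33

Prime factors of 26: 2, 13. Count integers ≤ 71 divisible by none of them.
By inclusion–exclusion: 71 − ⌊71/2⌋ − ⌊71/13⌋ + ⌊71/26⌋ = 33.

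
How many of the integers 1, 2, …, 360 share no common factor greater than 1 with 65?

Prime factors of 65: 5, 13. Count integers ≤ 360 divisible by none of them.
By inclusion–exclusion: 360 − ⌊360/5⌋ − ⌊360/13⌋ + ⌊360/65⌋ = 266.

266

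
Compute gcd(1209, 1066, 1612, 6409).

gcd(1209, 1066): 1209 = 1·1066 + 143; 1066 = 7·143 + 65; 143 = 2·65 + 13; 65 = 5·13 + 0 → 13
gcd(13, 1612): 1612 = 124·13 + 0 → 13
gcd(13, 6409): 6409 = 493·13 + 0 → 13

13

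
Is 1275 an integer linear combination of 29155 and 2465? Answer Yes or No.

Yes

gcd(29155, 2465): 29155 = 11·2465 + 2040; 2465 = 1·2040 + 425; 2040 = 4·425 + 340; 425 = 1·340 + 85; 340 = 4·85 + 0 → 85
85 divides 1275, so a solution exists.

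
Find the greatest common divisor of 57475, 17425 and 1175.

25

57475 = 5² · 11² · 19; 17425 = 5² · 17 · 41; 1175 = 5² · 47
gcd takes min exponent of each prime: 5² = 25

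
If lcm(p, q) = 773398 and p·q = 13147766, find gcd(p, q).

17

gcd·lcm = product, so gcd = 13147766/773398 = 17.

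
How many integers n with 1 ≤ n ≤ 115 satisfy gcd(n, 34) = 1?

55

Prime factors of 34: 2, 17. Count integers ≤ 115 divisible by none of them.
By inclusion–exclusion: 115 − ⌊115/2⌋ − ⌊115/17⌋ + ⌊115/34⌋ = 55.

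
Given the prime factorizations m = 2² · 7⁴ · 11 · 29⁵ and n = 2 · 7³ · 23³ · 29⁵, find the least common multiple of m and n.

26364426830239652

max exponent per prime: 2² · 7⁴ · 11 · 23³ · 29⁵ = 26364426830239652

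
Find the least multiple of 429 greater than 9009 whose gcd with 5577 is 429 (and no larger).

9438

Multiples of 429 above 9009: 429·22, 429·23, … . Need the cofactor coprime to 5577/429 = 13.
Checking s = 22, 23, … the first with gcd(s, 13) = 1 is s = 22, giving 9438.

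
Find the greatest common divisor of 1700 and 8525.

1700 = 2² · 5² · 17
8525 = 5² · 11 · 31
Common: 5² = 25

25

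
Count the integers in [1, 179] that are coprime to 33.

Prime factors of 33: 3, 11. Count integers ≤ 179 divisible by none of them.
By inclusion–exclusion: 179 − ⌊179/3⌋ − ⌊179/11⌋ + ⌊179/33⌋ = 109.

109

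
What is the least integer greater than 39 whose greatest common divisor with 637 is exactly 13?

52

Multiples of 13 above 39: 13·4, 13·5, … . Need the cofactor coprime to 637/13 = 49.
Checking s = 4, 5, … the first with gcd(s, 49) = 1 is s = 4, giving 52.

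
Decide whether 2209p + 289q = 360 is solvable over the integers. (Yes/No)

gcd(2209, 289): 2209 = 7·289 + 186; 289 = 1·186 + 103; 186 = 1·103 + 83; 103 = 1·83 + 20; 83 = 4·20 + 3; 20 = 6·3 + 2; 3 = 1·2 + 1; 2 = 2·1 + 0 → 1
1 divides 360, so a solution exists.

Yes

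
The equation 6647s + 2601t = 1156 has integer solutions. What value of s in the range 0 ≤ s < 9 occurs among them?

8

gcd(6647, 2601) = 289 (Euclid: 6647 = 2·2601 + 1445; 2601 = 1·1445 + 1156; 1445 = 1·1156 + 289; 1156 = 4·289 + 0), and 289 | 1156.
Extended Euclid: 6647·(2) + 2601·(-5) = 289. Scale by 4: s₀ = 8.
General solution s = s₀ + 9k; reducing mod 9 gives s = 8 (and t = -20).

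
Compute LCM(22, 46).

506

gcd first: 46 = 2·22 + 2; 22 = 11·2 + 0 → gcd = 2
lcm = 22·46/gcd = 1012/2 = 506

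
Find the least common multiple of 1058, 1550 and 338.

138571550

1058 = 2 · 23²; 1550 = 2 · 5² · 31; 338 = 2 · 13²
lcm takes max exponent of each prime: 2 · 5² · 13² · 23² · 31 = 138571550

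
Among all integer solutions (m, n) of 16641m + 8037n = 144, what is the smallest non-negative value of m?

gcd(16641, 8037) = 9 (Euclid: 16641 = 2·8037 + 567; 8037 = 14·567 + 99; 567 = 5·99 + 72; 99 = 1·72 + 27; 72 = 2·27 + 18; 27 = 1·18 + 9; 18 = 2·9 + 0), and 9 | 144.
Extended Euclid: 16641·(-326) + 8037·(675) = 9. Scale by 16: m₀ = -5216.
General solution m = m₀ + 893t; reducing mod 893 gives m = 142 (and n = -294).

142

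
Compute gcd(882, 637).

882 = 2 · 3² · 7²
637 = 7² · 13
Common: 7² = 49

49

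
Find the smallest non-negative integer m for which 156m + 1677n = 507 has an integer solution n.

14

Euclid: 1677 = 10·156 + 117; 156 = 1·117 + 39; 117 = 3·39 + 0 → gcd = 39; 507 = 39·13.
Back-substitution yields 156·(11) + 1677·(-1) = 39, so one solution is m = 11·13 = 143, n = -1·13 = -13.
Solutions in m differ by 1677/39 = 43; the one in [0, 43) is 143 mod 43 = 14.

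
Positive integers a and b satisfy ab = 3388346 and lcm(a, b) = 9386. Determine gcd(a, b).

From gcd × lcm = ab: gcd = 3388346 / 9386 = 361.

361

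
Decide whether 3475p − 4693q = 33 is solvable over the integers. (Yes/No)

Yes

By Bézout, 3475p − 4693q = 33 has integer solutions iff gcd(3475, 4693) | 33.
Euclid: 4693 = 1·3475 + 1218; 3475 = 2·1218 + 1039; 1218 = 1·1039 + 179; 1039 = 5·179 + 144; 179 = 1·144 + 35; 144 = 4·35 + 4; 35 = 8·4 + 3; 4 = 1·3 + 1; 3 = 3·1 + 0. gcd = 1; 33 mod 1 = 0. Yes.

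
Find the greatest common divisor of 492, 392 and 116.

gcd(492, 392): 492 = 1·392 + 100; 392 = 3·100 + 92; 100 = 1·92 + 8; 92 = 11·8 + 4; 8 = 2·4 + 0 → 4
gcd(4, 116): 116 = 29·4 + 0 → 4

4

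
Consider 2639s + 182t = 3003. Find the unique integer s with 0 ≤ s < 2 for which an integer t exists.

gcd(2639, 182) = 91 (Euclid: 2639 = 14·182 + 91; 182 = 2·91 + 0), and 91 | 3003.
Extended Euclid: 2639·(1) + 182·(-14) = 91. Scale by 33: s₀ = 33.
General solution s = s₀ + 2k; reducing mod 2 gives s = 1 (and t = 2).

1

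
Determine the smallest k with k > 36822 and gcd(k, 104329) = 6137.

104329 = 6137·17. Any k with gcd(k, 104329) = 6137 is a multiple of 6137, say 6137s, with s coprime to 17.
Need s > 36822/6137, so s ≥ 7. First s ≥ 7 with gcd(s, 17) = 1 is s = 7. Thus k = 6137·7 = 42959.

42959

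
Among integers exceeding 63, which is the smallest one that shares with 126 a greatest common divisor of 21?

gcd(x, 126) = 21 forces 21 | x; write x = 21s. Then gcd(21s, 21·6) = 21·gcd(s, 6), so need gcd(s, 6) = 1.
21s > 63 gives s ≥ 4. The least s ≥ 4 coprime to 6 is 5, so x = 21·5 = 105.

105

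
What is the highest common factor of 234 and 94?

2

234 = 2 · 3² · 13
94 = 2 · 47
Common: 2 = 2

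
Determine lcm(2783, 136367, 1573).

1772771

lcm(2783, 136367) = 2783·136367/gcd = 379509361/2783 = 136367
lcm(136367, 1573) = 136367·1573/gcd = 214505291/121 = 1772771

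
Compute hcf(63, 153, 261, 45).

63 = 3² · 7; 153 = 3² · 17; 261 = 3² · 29; 45 = 3² · 5
gcd takes min exponent of each prime: 3² = 9

9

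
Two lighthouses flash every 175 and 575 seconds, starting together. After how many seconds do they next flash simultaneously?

4025

175 = 5² · 7; 575 = 5² · 23
max exponents: 5² · 7 · 23 = 4025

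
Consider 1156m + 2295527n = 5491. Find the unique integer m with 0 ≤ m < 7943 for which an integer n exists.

Reduce mod 2295527: 1156m ≡ 5491 (mod 2295527). With g = gcd(1156, 2295527) = 289 dividing 5491, divide through: 4m ≡ 19 (mod 7943).
Since gcd(4, 7943) = 1, m ≡ 19·(4)⁻¹ ≡ 5962 (mod 7943). Smallest non-negative: 5962.

5962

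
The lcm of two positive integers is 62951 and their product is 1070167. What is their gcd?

17

From gcd × lcm = pq: gcd = 1070167 / 62951 = 17.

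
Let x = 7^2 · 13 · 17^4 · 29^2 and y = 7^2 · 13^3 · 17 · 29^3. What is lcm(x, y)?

219288479448857

max exponent per prime: 7^2 · 13^3 · 17^4 · 29^3 = 219288479448857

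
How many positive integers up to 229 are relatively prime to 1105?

160

1105 = 5·13·17. Inclusion–exclusion on these primes:
229 − ⌊229/5⌋ − ⌊229/13⌋ − ⌊229/17⌋ + ⌊229/65⌋ + ⌊229/85⌋ + ⌊229/221⌋ − ⌊229/1105⌋ = 160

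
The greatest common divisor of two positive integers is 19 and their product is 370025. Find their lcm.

19475

gcd·lcm = product, so lcm = 370025/19 = 19475.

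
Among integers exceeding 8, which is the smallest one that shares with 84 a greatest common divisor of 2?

10

gcd(t, 84) = 2 forces 2 | t; write t = 2s. Then gcd(2s, 2·42) = 2·gcd(s, 42), so need gcd(s, 42) = 1.
2s > 8 gives s ≥ 5. The least s ≥ 5 coprime to 42 is 5, so t = 2·5 = 10.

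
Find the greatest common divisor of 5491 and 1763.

1

Euclid: 5491 = 3·1763 + 202; 1763 = 8·202 + 147; 202 = 1·147 + 55; 147 = 2·55 + 37; 55 = 1·37 + 18; 37 = 2·18 + 1; 18 = 18·1 + 0. Last nonzero remainder: 1.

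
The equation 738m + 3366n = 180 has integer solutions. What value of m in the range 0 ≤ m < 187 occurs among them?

169

Reduce mod 3366: 738m ≡ 180 (mod 3366). With g = gcd(738, 3366) = 18 dividing 180, divide through: 41m ≡ 10 (mod 187).
Since gcd(41, 187) = 1, m ≡ 10·(41)⁻¹ ≡ 169 (mod 187). Smallest non-negative: 169.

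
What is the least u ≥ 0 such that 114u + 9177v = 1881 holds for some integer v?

97

gcd(114, 9177) = 57 (Euclid: 9177 = 80·114 + 57; 114 = 2·57 + 0), and 57 | 1881.
Extended Euclid: 114·(-80) + 9177·(1) = 57. Scale by 33: u₀ = -2640.
General solution u = u₀ + 161t; reducing mod 161 gives u = 97 (and v = -1).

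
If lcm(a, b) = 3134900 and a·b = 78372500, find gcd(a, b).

From gcd × lcm = ab: gcd = 78372500 / 3134900 = 25.

25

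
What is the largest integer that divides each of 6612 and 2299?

19

6612 = 2² · 3 · 19 · 29
2299 = 11² · 19
Common: 19 = 19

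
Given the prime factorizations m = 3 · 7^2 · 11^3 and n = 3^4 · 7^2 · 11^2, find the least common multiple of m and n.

5282739

max exponent per prime: 3^4 · 7^2 · 11^3 = 5282739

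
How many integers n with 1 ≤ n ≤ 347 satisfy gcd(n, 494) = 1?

153

494 = 2·13·19. Inclusion–exclusion on these primes:
347 − ⌊347/2⌋ − ⌊347/13⌋ − ⌊347/19⌋ + ⌊347/26⌋ + ⌊347/38⌋ + ⌊347/247⌋ − ⌊347/494⌋ = 153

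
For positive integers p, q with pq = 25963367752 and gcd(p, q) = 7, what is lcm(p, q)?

3709052536

Since gcd(p,q)·lcm(p,q) = pq, lcm = 25963367752/7 = 3709052536.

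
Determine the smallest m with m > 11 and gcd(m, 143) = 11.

gcd(m, 143) = 11 forces 11 | m; write m = 11s. Then gcd(11s, 11·13) = 11·gcd(s, 13), so need gcd(s, 13) = 1.
11s > 11 gives s ≥ 2. The least s ≥ 2 coprime to 13 is 2, so m = 11·2 = 22.

22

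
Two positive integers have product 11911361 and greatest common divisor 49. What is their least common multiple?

Since gcd(m,n)·lcm(m,n) = mn, lcm = 11911361/49 = 243089.

243089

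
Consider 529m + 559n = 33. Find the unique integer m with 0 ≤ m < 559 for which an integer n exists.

502

gcd(529, 559) = 1 (Euclid: 559 = 1·529 + 30; 529 = 17·30 + 19; 30 = 1·19 + 11; 19 = 1·11 + 8; 11 = 1·8 + 3; 8 = 2·3 + 2; 3 = 1·2 + 1; 2 = 2·1 + 0), and 1 | 33.
Extended Euclid: 529·(-205) + 559·(194) = 1. Scale by 33: m₀ = -6765.
General solution m = m₀ + 559t; reducing mod 559 gives m = 502 (and n = -475).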